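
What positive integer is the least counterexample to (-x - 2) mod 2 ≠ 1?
Testing positive integers:
x = 1: LHS = (-1 - 2) mod 2 = (-3) mod 2 = 1; 1 ≠ 1 — FAILS  ← smallest positive counterexample

Answer: x = 1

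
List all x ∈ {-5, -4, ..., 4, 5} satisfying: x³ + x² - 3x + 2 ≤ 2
Holds for: {-5, -4, -3, 0, 1}
Fails for: {-2, -1, 2, 3, 4, 5}

Answer: {-5, -4, -3, 0, 1}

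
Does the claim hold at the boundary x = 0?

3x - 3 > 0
x = 0: LHS = 3·0 - 3 = -3; -3 > 0 — FAILS

The relation fails at x = 0, so x = 0 is a counterexample.

Answer: No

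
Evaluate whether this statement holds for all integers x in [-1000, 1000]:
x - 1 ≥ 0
The claim fails at x = 0:
x = 0: LHS = 0 - 1 = -1; -1 ≥ 0 — FAILS

Because a single integer refutes it, the statement is false.

Answer: False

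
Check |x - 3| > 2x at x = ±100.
x = 100: LHS = |100 - 3| = |97| = 97, RHS = 2·100 = 200; 97 > 200 — FAILS
x = -100: LHS = |(-100) - 3| = |-103| = 103, RHS = 2·(-100) = -200; 103 > -200 — holds

Answer: Partially: fails for x = 100, holds for x = -100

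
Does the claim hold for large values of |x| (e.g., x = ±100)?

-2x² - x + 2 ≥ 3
x = 100: LHS = -2·100² - 100 + 2 = -20098; -20098 ≥ 3 — FAILS
x = -100: LHS = -2·(-100)² - (-100) + 2 = -19898; -19898 ≥ 3 — FAILS

Answer: No, fails for both x = 100 and x = -100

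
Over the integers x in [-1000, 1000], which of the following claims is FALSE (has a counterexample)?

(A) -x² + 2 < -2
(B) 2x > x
(A) x = 0: LHS = -0² + 2 = 2; 2 < -2 — FAILS
(B) x = 0: LHS = 2·0 = 0; 0 > 0 — FAILS

Answer: Both A and B are false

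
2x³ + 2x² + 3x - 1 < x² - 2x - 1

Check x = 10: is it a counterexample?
Substitute x = 10 into the relation:
x = 10: LHS = 2·10³ + 2·10² + 3·10 - 1 = 2229, RHS = 10² - 2·10 - 1 = 79; 2229 < 79 — FAILS

Since the claim fails at x = 10, this value is a counterexample.

Answer: Yes, x = 10 is a counterexample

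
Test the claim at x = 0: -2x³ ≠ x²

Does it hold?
x = 0: LHS = -2·0³ = 0, RHS = 0² = 0; 0 ≠ 0 — FAILS

The relation fails at x = 0, so x = 0 is a counterexample.

Answer: No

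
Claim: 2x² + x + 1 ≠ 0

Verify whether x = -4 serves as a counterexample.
Substitute x = -4 into the relation:
x = -4: LHS = 2·(-4)² + (-4) + 1 = 29; 29 ≠ 0 — holds

The relation holds at x = -4, so it is not a counterexample.

Answer: No, x = -4 is not a counterexample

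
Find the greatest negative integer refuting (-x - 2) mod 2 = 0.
Testing negative integers from -1 downward:
x = -1: LHS = (-(-1) - 2) mod 2 = (-1) mod 2 = 1; 1 = 0 — FAILS  ← closest negative counterexample to 0

Answer: x = -1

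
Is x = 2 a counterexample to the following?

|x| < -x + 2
Substitute x = 2 into the relation:
x = 2: LHS = |2| = 2, RHS = -2 + 2 = 0; 2 < 0 — FAILS

Since the claim fails at x = 2, this value is a counterexample.

Answer: Yes, x = 2 is a counterexample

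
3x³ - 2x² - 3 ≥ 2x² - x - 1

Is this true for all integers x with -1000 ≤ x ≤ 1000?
The claim fails at x = 0:
x = 0: LHS = 3·0³ - 2·0² - 3 = -3, RHS = 2·0² - 0 - 1 = -1; -3 ≥ -1 — FAILS

Because a single integer refutes it, the statement is false.

Answer: False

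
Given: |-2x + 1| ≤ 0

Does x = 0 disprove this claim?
Substitute x = 0 into the relation:
x = 0: LHS = |-2·0 + 1| = |1| = 1; 1 ≤ 0 — FAILS

Since the claim fails at x = 0, this value is a counterexample.

Answer: Yes, x = 0 is a counterexample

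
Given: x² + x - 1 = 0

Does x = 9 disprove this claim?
Substitute x = 9 into the relation:
x = 9: LHS = 9² + 9 - 1 = 89; 89 = 0 — FAILS

Since the claim fails at x = 9, this value is a counterexample.

Answer: Yes, x = 9 is a counterexample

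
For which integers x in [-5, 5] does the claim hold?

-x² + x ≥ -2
Holds for: {-1, 0, 1, 2}
Fails for: {-5, -4, -3, -2, 3, 4, 5}

Answer: {-1, 0, 1, 2}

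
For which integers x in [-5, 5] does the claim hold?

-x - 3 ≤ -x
Over all integers in [-5, 5], LHS − RHS is largest at x = 0, where it equals -3:
x = 0: LHS = -0 - 3 = -3, RHS = -0 = 0; -3 ≤ 0 — holds
At the ends of the range:
x = -5: LHS = -(-5) - 3 = 2, RHS = -(-5) = 5; 2 ≤ 5 — holds
x = 5: LHS = -5 - 3 = -8; -8 ≤ -5 — holds
Hence LHS − RHS is never positive, i.e. LHS ≤ RHS throughout, so the relation holds for every integer in [-5, 5].

Answer: All integers in [-5, 5]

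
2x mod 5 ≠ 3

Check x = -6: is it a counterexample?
Substitute x = -6 into the relation:
x = -6: LHS = (2·(-6)) mod 5 = (-12) mod 5 = 3; 3 ≠ 3 — FAILS

Since the claim fails at x = -6, this value is a counterexample.

Answer: Yes, x = -6 is a counterexample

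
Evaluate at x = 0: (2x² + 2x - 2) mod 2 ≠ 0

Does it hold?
x = 0: LHS = (2·0² + 2·0 - 2) mod 2 = (-2) mod 2 = 0; 0 ≠ 0 — FAILS

The relation fails at x = 0, so x = 0 is a counterexample.

Answer: No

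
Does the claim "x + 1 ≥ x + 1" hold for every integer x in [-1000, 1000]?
Over all integers in [-1000, 1000], LHS − RHS is smallest at x = 0, where it equals 0:
x = 0: LHS = 0 + 1 = 1, RHS = 0 + 1 = 1; 1 ≥ 1 — holds
At the ends of the range:
x = -1000: LHS = (-1000) + 1 = -999, RHS = (-1000) + 1 = -999; -999 ≥ -999 — holds
x = 1000: LHS = 1000 + 1 = 1001, RHS = 1000 + 1 = 1001; 1001 ≥ 1001 — holds
Hence LHS − RHS is never negative, i.e. LHS ≥ RHS throughout, so the relation holds for every integer in [-1000, 1000].

No counterexample exists.

Answer: True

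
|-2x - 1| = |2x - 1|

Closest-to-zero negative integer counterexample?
Testing negative integers from -1 downward:
x = -1: LHS = |-2·(-1) - 1| = |1| = 1, RHS = |2·(-1) - 1| = |-3| = 3; 1 = 3 — FAILS  ← closest negative counterexample to 0

Answer: x = -1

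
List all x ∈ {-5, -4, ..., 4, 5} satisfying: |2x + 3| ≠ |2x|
Track d = LHS − RHS over the integers in [-5, 5]. Equality would need d = 0, but d changes sign only between consecutive integers, jumping over 0:
x = -1: LHS = |2·(-1) + 3| = |1| = 1, RHS = |2·(-1)| = |-2| = 2; 1 ≠ 2 — holds  (d = -1)
x = 0: LHS = |2·0 + 3| = |3| = 3, RHS = |2·0| = |0| = 0; 3 ≠ 0 — holds  (d = 3)
Away from these crossings d keeps a constant sign, and checking every integer in [-5, 5] confirms d ≠ 0 throughout. Hence the two sides are never equal, so the relation holds for every integer in [-5, 5].

Answer: All integers in [-5, 5]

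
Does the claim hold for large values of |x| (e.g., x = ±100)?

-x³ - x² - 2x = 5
x = 100: LHS = -100³ - 100² - 2·100 = -1010200; -1010200 = 5 — FAILS
x = -100: LHS = -(-100)³ - (-100)² - 2·(-100) = 990200; 990200 = 5 — FAILS

Answer: No, fails for both x = 100 and x = -100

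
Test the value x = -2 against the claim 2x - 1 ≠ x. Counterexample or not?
Substitute x = -2 into the relation:
x = -2: LHS = 2·(-2) - 1 = -5; -5 ≠ -2 — holds

The claim holds here, so x = -2 is not a counterexample. (A counterexample exists elsewhere, e.g. x = 1.)

Answer: No, x = -2 is not a counterexample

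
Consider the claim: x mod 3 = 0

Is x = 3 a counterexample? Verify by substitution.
Substitute x = 3 into the relation:
x = 3: LHS = 3 mod 3 = 0; 0 = 0 — holds

The claim holds here, so x = 3 is not a counterexample. (A counterexample exists elsewhere, e.g. x = 1.)

Answer: No, x = 3 is not a counterexample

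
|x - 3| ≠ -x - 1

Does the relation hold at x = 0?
x = 0: LHS = |0 - 3| = |-3| = 3, RHS = -0 - 1 = -1; 3 ≠ -1 — holds

The relation is satisfied at x = 0.

Answer: Yes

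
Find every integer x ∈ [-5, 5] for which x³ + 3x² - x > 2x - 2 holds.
Holds for: {-3, -2, -1, 0, 1, 2, 3, 4, 5}
Fails for: {-5, -4}

Answer: {-3, -2, -1, 0, 1, 2, 3, 4, 5}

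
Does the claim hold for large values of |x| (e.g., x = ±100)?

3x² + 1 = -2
x = 100: LHS = 3·100² + 1 = 30001; 30001 = -2 — FAILS
x = -100: LHS = 3·(-100)² + 1 = 30001; 30001 = -2 — FAILS

Answer: No, fails for both x = 100 and x = -100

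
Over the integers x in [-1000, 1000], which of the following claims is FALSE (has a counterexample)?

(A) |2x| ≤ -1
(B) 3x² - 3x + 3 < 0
(A) x = 0: LHS = |2·0| = |0| = 0; 0 ≤ -1 — FAILS
(B) x = 0: LHS = 3·0² - 3·0 + 3 = 3; 3 < 0 — FAILS

Answer: Both A and B are false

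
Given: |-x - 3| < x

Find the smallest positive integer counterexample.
Testing positive integers:
x = 1: LHS = |-1 - 3| = |-4| = 4; 4 < 1 — FAILS  ← smallest positive counterexample

Answer: x = 1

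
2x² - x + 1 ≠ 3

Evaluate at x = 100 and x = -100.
x = 100: LHS = 2·100² - 100 + 1 = 19901; 19901 ≠ 3 — holds
x = -100: LHS = 2·(-100)² - (-100) + 1 = 20101; 20101 ≠ 3 — holds

Answer: Yes, holds for both x = 100 and x = -100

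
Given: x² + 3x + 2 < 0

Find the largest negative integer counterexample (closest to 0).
Testing negative integers from -1 downward:
x = -1: LHS = (-1)² + 3·(-1) + 2 = 0; 0 < 0 — FAILS  ← closest negative counterexample to 0

Answer: x = -1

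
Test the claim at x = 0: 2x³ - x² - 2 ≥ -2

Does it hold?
x = 0: LHS = 2·0³ - 0² - 2 = -2; -2 ≥ -2 — holds

The relation is satisfied at x = 0.

Answer: Yes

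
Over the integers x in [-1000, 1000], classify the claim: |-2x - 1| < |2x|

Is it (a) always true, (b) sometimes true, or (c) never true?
Holds at x = -1: LHS = |-2·(-1) - 1| = |1| = 1, RHS = |2·(-1)| = |-2| = 2; 1 < 2 — holds
Fails at x = 0: LHS = |-2·0 - 1| = |-1| = 1, RHS = |2·0| = |0| = 0; 1 < 0 — FAILS
It is satisfied by some integers in the range but not all.

Answer: Sometimes true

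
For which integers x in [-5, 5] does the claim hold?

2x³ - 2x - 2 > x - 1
Holds for: {2, 3, 4, 5}
Fails for: {-5, -4, -3, -2, -1, 0, 1}

Answer: {2, 3, 4, 5}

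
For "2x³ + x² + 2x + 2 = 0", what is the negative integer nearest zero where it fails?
Testing negative integers from -1 downward:
x = -1: LHS = 2·(-1)³ + (-1)² + 2·(-1) + 2 = -1; -1 = 0 — FAILS  ← closest negative counterexample to 0

Answer: x = -1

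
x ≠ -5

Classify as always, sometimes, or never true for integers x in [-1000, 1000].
Holds at x = 0: 0 ≠ -5 — holds
Fails at x = -5: -5 ≠ -5 — FAILS
It is satisfied by some integers in the range but not all.

Answer: Sometimes true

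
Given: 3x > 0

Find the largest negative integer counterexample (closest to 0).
Testing negative integers from -1 downward:
x = -1: LHS = 3·(-1) = -3; -3 > 0 — FAILS  ← closest negative counterexample to 0

Answer: x = -1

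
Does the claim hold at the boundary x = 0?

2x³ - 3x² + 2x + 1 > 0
x = 0: LHS = 2·0³ - 3·0² + 2·0 + 1 = 1; 1 > 0 — holds

The relation is satisfied at x = 0.

Answer: Yes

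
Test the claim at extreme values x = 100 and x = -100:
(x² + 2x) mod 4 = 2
x = 100: LHS = (100² + 2·100) mod 4 = 10200 mod 4 = 0; 0 = 2 — FAILS
x = -100: LHS = ((-100)² + 2·(-100)) mod 4 = 9800 mod 4 = 0; 0 = 2 — FAILS

Answer: No, fails for both x = 100 and x = -100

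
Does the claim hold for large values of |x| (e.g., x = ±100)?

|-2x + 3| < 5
x = 100: LHS = |-2·100 + 3| = |-197| = 197; 197 < 5 — FAILS
x = -100: LHS = |-2·(-100) + 3| = |203| = 203; 203 < 5 — FAILS

Answer: No, fails for both x = 100 and x = -100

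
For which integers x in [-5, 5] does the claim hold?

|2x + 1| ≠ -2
An absolute value is never negative, so the left side is ≥ 0 for every x, while the right side is -2. Tightest case in [-5, 5] is x = 0:
x = 0: LHS = |2·0 + 1| = |1| = 1; 1 ≠ -2 — holds
Hence LHS − RHS is never 0, i.e. the two sides are never equal, so the relation holds for every integer in [-5, 5].

Answer: All integers in [-5, 5]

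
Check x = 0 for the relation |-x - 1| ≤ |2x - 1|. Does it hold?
x = 0: LHS = |-0 - 1| = |-1| = 1, RHS = |2·0 - 1| = |-1| = 1; 1 ≤ 1 — holds

The relation is satisfied at x = 0.

Answer: Yes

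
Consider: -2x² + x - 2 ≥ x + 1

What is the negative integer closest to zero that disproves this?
Testing negative integers from -1 downward:
x = -1: LHS = -2·(-1)² + (-1) - 2 = -5, RHS = (-1) + 1 = 0; -5 ≥ 0 — FAILS  ← closest negative counterexample to 0

Answer: x = -1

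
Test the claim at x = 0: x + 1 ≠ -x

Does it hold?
x = 0: LHS = 0 + 1 = 1, RHS = -0 = 0; 1 ≠ 0 — holds

The relation is satisfied at x = 0.

Answer: Yes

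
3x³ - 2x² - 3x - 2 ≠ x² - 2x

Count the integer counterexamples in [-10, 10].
Track d = LHS − RHS over the integers in [-10, 10]. Equality would need d = 0, but d changes sign only between consecutive integers, jumping over 0:
x = 1: LHS = 3·1³ - 2·1² - 3·1 - 2 = -4, RHS = 1² - 2·1 = -1; -4 ≠ -1 — holds  (d = -3)
x = 2: LHS = 3·2³ - 2·2² - 3·2 - 2 = 8, RHS = 2² - 2·2 = 0; 8 ≠ 0 — holds  (d = 8)
Away from these crossings d keeps a constant sign, and checking every integer in [-10, 10] confirms d ≠ 0 throughout. Hence the two sides are never equal, so the relation holds for every integer in [-10, 10].

No counterexample appears in that range.

Answer: 0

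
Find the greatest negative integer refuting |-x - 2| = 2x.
Testing negative integers from -1 downward:
x = -1: LHS = |-(-1) - 2| = |-1| = 1, RHS = 2·(-1) = -2; 1 = -2 — FAILS  ← closest negative counterexample to 0

Answer: x = -1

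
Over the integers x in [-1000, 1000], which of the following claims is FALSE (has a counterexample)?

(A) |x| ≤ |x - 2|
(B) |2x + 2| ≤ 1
(A) x = 2: LHS = |2| = 2, RHS = |2 - 2| = |0| = 0; 2 ≤ 0 — FAILS
(B) x = 0: LHS = |2·0 + 2| = |2| = 2; 2 ≤ 1 — FAILS

Answer: Both A and B are false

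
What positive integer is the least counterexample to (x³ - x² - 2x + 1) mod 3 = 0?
Testing positive integers:
x = 1: LHS = (1³ - 1² - 2·1 + 1) mod 3 = (-1) mod 3 = 2; 2 = 0 — FAILS  ← smallest positive counterexample

Answer: x = 1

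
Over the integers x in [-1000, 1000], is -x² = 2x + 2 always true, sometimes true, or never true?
Over all integers in [-1000, 1000], LHS − RHS is always negative; it is closest to 0 at x = -1, where it equals -1:
x = -1: LHS = -(-1)² = -1, RHS = 2·(-1) + 2 = 0; -1 = 0 — FAILS
At the ends of the range:
x = -1000: LHS = -(-1000)² = -1000000, RHS = 2·(-1000) + 2 = -1998; -1000000 = -1998 — FAILS
x = 1000: LHS = -1000² = -1000000, RHS = 2·1000 + 2 = 2002; -1000000 = 2002 — FAILS
Hence LHS − RHS is never 0, i.e. the two sides are never equal, so the claimed relation (=) fails for every integer in [-1000, 1000].

No integer in the range satisfies it.

Answer: Never true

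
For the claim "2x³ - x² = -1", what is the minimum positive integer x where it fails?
Testing positive integers:
x = 1: LHS = 2·1³ - 1² = 1; 1 = -1 — FAILS  ← smallest positive counterexample

Answer: x = 1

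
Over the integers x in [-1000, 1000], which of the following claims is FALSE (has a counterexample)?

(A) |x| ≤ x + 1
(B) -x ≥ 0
(A) x = -1: LHS = |-1| = 1, RHS = (-1) + 1 = 0; 1 ≤ 0 — FAILS
(B) x = 1: -1 ≥ 0 — FAILS

Answer: Both A and B are false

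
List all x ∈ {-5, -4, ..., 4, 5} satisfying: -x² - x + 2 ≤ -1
Holds for: {-5, -4, -3, 2, 3, 4, 5}
Fails for: {-2, -1, 0, 1}

Answer: {-5, -4, -3, 2, 3, 4, 5}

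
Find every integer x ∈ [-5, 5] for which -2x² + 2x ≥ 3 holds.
Over all integers in [-5, 5], LHS − RHS is largest at x = 0, where it equals -3:
x = 0: LHS = -2·0² + 2·0 = 0; 0 ≥ 3 — FAILS
At the ends of the range:
x = -5: LHS = -2·(-5)² + 2·(-5) = -60; -60 ≥ 3 — FAILS
x = 5: LHS = -2·5² + 2·5 = -40; -40 ≥ 3 — FAILS
Hence LHS − RHS is never zero or positive, i.e. LHS < RHS throughout, so the claimed relation (≥) fails for every integer in [-5, 5].

Answer: None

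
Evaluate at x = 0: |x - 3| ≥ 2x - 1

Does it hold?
x = 0: LHS = |0 - 3| = |-3| = 3, RHS = 2·0 - 1 = -1; 3 ≥ -1 — holds

The relation is satisfied at x = 0.

Answer: Yes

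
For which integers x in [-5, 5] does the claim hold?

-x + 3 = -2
Holds for: {5}
Fails for: {-5, -4, -3, -2, -1, 0, 1, 2, 3, 4}

Answer: {5}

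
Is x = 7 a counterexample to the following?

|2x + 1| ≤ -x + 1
Substitute x = 7 into the relation:
x = 7: LHS = |2·7 + 1| = |15| = 15, RHS = -7 + 1 = -6; 15 ≤ -6 — FAILS

Since the claim fails at x = 7, this value is a counterexample.

Answer: Yes, x = 7 is a counterexample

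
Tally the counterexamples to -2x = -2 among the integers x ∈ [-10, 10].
Counterexamples in [-10, 10]: {-10, -9, -8, -7, -6, -5, -4, -3, -2, -1, 0, 2, 3, 4, 5, 6, 7, 8, 9, 10}.

Counting them gives 20 values.

Answer: 20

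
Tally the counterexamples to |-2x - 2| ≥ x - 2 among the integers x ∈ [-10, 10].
Over all integers in [-10, 10], LHS − RHS is smallest at x = -1, where it equals 3:
x = -1: LHS = |-2·(-1) - 2| = |0| = 0, RHS = (-1) - 2 = -3; 0 ≥ -3 — holds
At the ends of the range:
x = -10: LHS = |-2·(-10) - 2| = |18| = 18, RHS = (-10) - 2 = -12; 18 ≥ -12 — holds
x = 10: LHS = |-2·10 - 2| = |-22| = 22, RHS = 10 - 2 = 8; 22 ≥ 8 — holds
Hence LHS − RHS is never negative, i.e. LHS ≥ RHS throughout, so the relation holds for every integer in [-10, 10].

No counterexample appears in that range.

Answer: 0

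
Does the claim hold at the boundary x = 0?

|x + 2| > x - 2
x = 0: LHS = |0 + 2| = |2| = 2, RHS = 0 - 2 = -2; 2 > -2 — holds

The relation is satisfied at x = 0.

Answer: Yes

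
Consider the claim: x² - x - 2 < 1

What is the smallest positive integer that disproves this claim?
Testing positive integers:
x = 1: LHS = 1² - 1 - 2 = -2; -2 < 1 — holds
x = 2: LHS = 2² - 2 - 2 = 0; 0 < 1 — holds
x = 3: LHS = 3² - 3 - 2 = 4; 4 < 1 — FAILS  ← smallest positive counterexample

Answer: x = 3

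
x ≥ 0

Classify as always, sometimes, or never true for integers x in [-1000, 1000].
Holds at x = 0: 0 ≥ 0 — holds
Fails at x = -1: -1 ≥ 0 — FAILS
It is satisfied by some integers in the range but not all.

Answer: Sometimes true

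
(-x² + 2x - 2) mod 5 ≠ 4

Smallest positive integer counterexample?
Testing positive integers:
x = 1: LHS = (-1² + 2·1 - 2) mod 5 = (-1) mod 5 = 4; 4 ≠ 4 — FAILS  ← smallest positive counterexample

Answer: x = 1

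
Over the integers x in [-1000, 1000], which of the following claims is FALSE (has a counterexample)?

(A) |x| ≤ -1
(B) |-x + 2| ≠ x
(A) x = 0: LHS = |0| = 0; 0 ≤ -1 — FAILS
(B) x = 1: LHS = |-1 + 2| = |1| = 1; 1 ≠ 1 — FAILS

Answer: Both A and B are false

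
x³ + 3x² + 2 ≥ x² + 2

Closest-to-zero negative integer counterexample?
Testing negative integers from -1 downward:
x = -1: LHS = (-1)³ + 3·(-1)² + 2 = 4, RHS = (-1)² + 2 = 3; 4 ≥ 3 — holds
x = -2: LHS = (-2)³ + 3·(-2)² + 2 = 6, RHS = (-2)² + 2 = 6; 6 ≥ 6 — holds
x = -3: LHS = (-3)³ + 3·(-3)² + 2 = 2, RHS = (-3)² + 2 = 11; 2 ≥ 11 — FAILS  ← closest negative counterexample to 0

Answer: x = -3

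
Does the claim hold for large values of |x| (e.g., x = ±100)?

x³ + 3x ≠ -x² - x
x = 100: LHS = 100³ + 3·100 = 1000300, RHS = -100² - 100 = -10100; 1000300 ≠ -10100 — holds
x = -100: LHS = (-100)³ + 3·(-100) = -1000300, RHS = -(-100)² - (-100) = -9900; -1000300 ≠ -9900 — holds

Answer: Yes, holds for both x = 100 and x = -100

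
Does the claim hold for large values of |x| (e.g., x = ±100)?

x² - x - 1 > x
x = 100: LHS = 100² - 100 - 1 = 9899; 9899 > 100 — holds
x = -100: LHS = (-100)² - (-100) - 1 = 10099; 10099 > -100 — holds

Answer: Yes, holds for both x = 100 and x = -100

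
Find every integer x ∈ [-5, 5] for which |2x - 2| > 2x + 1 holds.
Holds for: {-5, -4, -3, -2, -1, 0}
Fails for: {1, 2, 3, 4, 5}

Answer: {-5, -4, -3, -2, -1, 0}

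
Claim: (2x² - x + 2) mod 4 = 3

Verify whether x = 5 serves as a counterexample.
Substitute x = 5 into the relation:
x = 5: LHS = (2·5² - 5 + 2) mod 4 = 47 mod 4 = 3; 3 = 3 — holds

The claim holds here, so x = 5 is not a counterexample. (A counterexample exists elsewhere, e.g. x = 0.)

Answer: No, x = 5 is not a counterexample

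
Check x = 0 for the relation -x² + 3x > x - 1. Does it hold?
x = 0: LHS = -0² + 3·0 = 0, RHS = 0 - 1 = -1; 0 > -1 — holds

The relation is satisfied at x = 0.

Answer: Yes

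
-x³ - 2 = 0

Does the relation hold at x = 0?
x = 0: LHS = -0³ - 2 = -2; -2 = 0 — FAILS

The relation fails at x = 0, so x = 0 is a counterexample.

Answer: No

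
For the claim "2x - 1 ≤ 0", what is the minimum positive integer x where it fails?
Testing positive integers:
x = 1: LHS = 2·1 - 1 = 1; 1 ≤ 0 — FAILS  ← smallest positive counterexample

Answer: x = 1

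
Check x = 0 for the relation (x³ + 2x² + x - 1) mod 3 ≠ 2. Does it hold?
x = 0: LHS = (0³ + 2·0² + 0 - 1) mod 3 = (-1) mod 3 = 2; 2 ≠ 2 — FAILS

The relation fails at x = 0, so x = 0 is a counterexample.

Answer: No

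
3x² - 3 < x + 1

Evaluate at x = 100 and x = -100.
x = 100: LHS = 3·100² - 3 = 29997, RHS = 100 + 1 = 101; 29997 < 101 — FAILS
x = -100: LHS = 3·(-100)² - 3 = 29997, RHS = (-100) + 1 = -99; 29997 < -99 — FAILS

Answer: No, fails for both x = 100 and x = -100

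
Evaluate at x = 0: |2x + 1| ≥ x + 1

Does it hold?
x = 0: LHS = |2·0 + 1| = |1| = 1, RHS = 0 + 1 = 1; 1 ≥ 1 — holds

The relation is satisfied at x = 0.

Answer: Yes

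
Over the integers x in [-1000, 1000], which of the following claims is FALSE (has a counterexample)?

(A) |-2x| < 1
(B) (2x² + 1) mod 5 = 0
(A) x = 1: LHS = |-2·1| = |-2| = 2; 2 < 1 — FAILS
(B) x = 0: LHS = (2·0² + 1) mod 5 = 1 mod 5 = 1; 1 = 0 — FAILS

Answer: Both A and B are false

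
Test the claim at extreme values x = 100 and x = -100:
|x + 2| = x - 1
x = 100: LHS = |100 + 2| = |102| = 102, RHS = 100 - 1 = 99; 102 = 99 — FAILS
x = -100: LHS = |(-100) + 2| = |-98| = 98, RHS = (-100) - 1 = -101; 98 = -101 — FAILS

Answer: No, fails for both x = 100 and x = -100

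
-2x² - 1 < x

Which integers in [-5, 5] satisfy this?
Over all integers in [-5, 5], LHS − RHS is largest at x = 0, where it equals -1:
x = 0: LHS = -2·0² - 1 = -1; -1 < 0 — holds
At the ends of the range:
x = -5: LHS = -2·(-5)² - 1 = -51; -51 < -5 — holds
x = 5: LHS = -2·5² - 1 = -51; -51 < 5 — holds
Hence LHS − RHS is never zero or positive, i.e. LHS < RHS throughout, so the relation holds for every integer in [-5, 5].

Answer: All integers in [-5, 5]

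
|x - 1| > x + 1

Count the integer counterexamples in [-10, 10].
Counterexamples in [-10, 10]: {0, 1, 2, 3, 4, 5, 6, 7, 8, 9, 10}.

Counting them gives 11 values.

Answer: 11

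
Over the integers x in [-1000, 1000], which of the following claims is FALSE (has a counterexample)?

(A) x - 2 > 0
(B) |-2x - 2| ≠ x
(A) x = 0: LHS = 0 - 2 = -2; -2 > 0 — FAILS

(B) Over all integers in [-1000, 1000], LHS − RHS is always positive; it is smallest at x = -1, where it equals 1:
x = -1: LHS = |-2·(-1) - 2| = |0| = 0; 0 ≠ -1 — holds
At the ends of the range:
x = -1000: LHS = |-2·(-1000) - 2| = |1998| = 1998; 1998 ≠ -1000 — holds
x = 1000: LHS = |-2·1000 - 2| = |-2002| = 2002; 2002 ≠ 1000 — holds
Hence LHS − RHS is never 0, i.e. the two sides are never equal, so the relation holds for every integer in [-1000, 1000].

Only (A) has a counterexample.

Answer: A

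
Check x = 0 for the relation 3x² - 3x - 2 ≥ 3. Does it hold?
x = 0: LHS = 3·0² - 3·0 - 2 = -2; -2 ≥ 3 — FAILS

The relation fails at x = 0, so x = 0 is a counterexample.

Answer: No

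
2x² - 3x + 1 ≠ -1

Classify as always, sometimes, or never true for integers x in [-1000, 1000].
Over all integers in [-1000, 1000], LHS − RHS is always positive; it is smallest at x = 1, where it equals 1:
x = 1: LHS = 2·1² - 3·1 + 1 = 0; 0 ≠ -1 — holds
At the ends of the range:
x = -1000: LHS = 2·(-1000)² - 3·(-1000) + 1 = 2003001; 2003001 ≠ -1 — holds
x = 1000: LHS = 2·1000² - 3·1000 + 1 = 1997001; 1997001 ≠ -1 — holds
Hence LHS − RHS is never 0, i.e. the two sides are never equal, so the relation holds for every integer in [-1000, 1000].

No counterexample exists.

Answer: Always true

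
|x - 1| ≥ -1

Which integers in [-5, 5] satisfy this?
An absolute value is never negative, so the left side is ≥ 0 for every x, while the right side is -1. Tightest case in [-5, 5] is x = 1:
x = 1: LHS = |1 - 1| = |0| = 0; 0 ≥ -1 — holds
Hence LHS − RHS is never negative, i.e. LHS ≥ RHS throughout, so the relation holds for every integer in [-5, 5].

Answer: All integers in [-5, 5]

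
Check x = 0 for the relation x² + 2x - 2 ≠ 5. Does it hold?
x = 0: LHS = 0² + 2·0 - 2 = -2; -2 ≠ 5 — holds

The relation is satisfied at x = 0.

Answer: Yes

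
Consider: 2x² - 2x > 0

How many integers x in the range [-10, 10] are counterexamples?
Counterexamples in [-10, 10]: {0, 1}.

Counting them gives 2 values.

Answer: 2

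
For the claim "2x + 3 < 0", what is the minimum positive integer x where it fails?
Testing positive integers:
x = 1: LHS = 2·1 + 3 = 5; 5 < 0 — FAILS  ← smallest positive counterexample

Answer: x = 1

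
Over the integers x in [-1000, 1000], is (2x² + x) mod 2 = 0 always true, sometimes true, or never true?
Holds at x = 0: LHS = (2·0² + 0) mod 2 = 0 mod 2 = 0; 0 = 0 — holds
Fails at x = 1: LHS = (2·1² + 1) mod 2 = 3 mod 2 = 1; 1 = 0 — FAILS
It is satisfied by some integers in the range but not all.

Answer: Sometimes true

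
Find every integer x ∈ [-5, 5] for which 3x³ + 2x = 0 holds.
Holds for: {0}
Fails for: {-5, -4, -3, -2, -1, 1, 2, 3, 4, 5}

Answer: {0}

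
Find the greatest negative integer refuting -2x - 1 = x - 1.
Testing negative integers from -1 downward:
x = -1: LHS = -2·(-1) - 1 = 1, RHS = (-1) - 1 = -2; 1 = -2 — FAILS  ← closest negative counterexample to 0

Answer: x = -1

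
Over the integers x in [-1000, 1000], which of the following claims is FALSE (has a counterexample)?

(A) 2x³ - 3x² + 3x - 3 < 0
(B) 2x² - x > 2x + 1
(A) x = 2: LHS = 2·2³ - 3·2² + 3·2 - 3 = 7; 7 < 0 — FAILS
(B) x = 0: LHS = 2·0² - 0 = 0, RHS = 2·0 + 1 = 1; 0 > 1 — FAILS

Answer: Both A and B are false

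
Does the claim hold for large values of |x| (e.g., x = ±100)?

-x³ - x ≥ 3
x = 100: LHS = -100³ - 100 = -1000100; -1000100 ≥ 3 — FAILS
x = -100: LHS = -(-100)³ - (-100) = 1000100; 1000100 ≥ 3 — holds

Answer: Partially: fails for x = 100, holds for x = -100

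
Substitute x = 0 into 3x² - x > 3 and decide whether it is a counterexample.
Substitute x = 0 into the relation:
x = 0: LHS = 3·0² - 0 = 0; 0 > 3 — FAILS

Since the claim fails at x = 0, this value is a counterexample.

Answer: Yes, x = 0 is a counterexample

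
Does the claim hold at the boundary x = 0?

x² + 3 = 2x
x = 0: LHS = 0² + 3 = 3, RHS = 2·0 = 0; 3 = 0 — FAILS

The relation fails at x = 0, so x = 0 is a counterexample.

Answer: No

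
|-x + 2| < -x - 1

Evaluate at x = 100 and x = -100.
x = 100: LHS = |-100 + 2| = |-98| = 98, RHS = -100 - 1 = -101; 98 < -101 — FAILS
x = -100: LHS = |-(-100) + 2| = |102| = 102, RHS = -(-100) - 1 = 99; 102 < 99 — FAILS

Answer: No, fails for both x = 100 and x = -100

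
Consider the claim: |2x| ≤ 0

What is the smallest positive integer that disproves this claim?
Testing positive integers:
x = 1: LHS = |2·1| = |2| = 2; 2 ≤ 0 — FAILS  ← smallest positive counterexample

Answer: x = 1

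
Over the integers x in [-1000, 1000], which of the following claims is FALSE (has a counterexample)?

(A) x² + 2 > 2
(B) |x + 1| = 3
(A) x = 0: LHS = 0² + 2 = 2; 2 > 2 — FAILS
(B) x = 0: LHS = |0 + 1| = |1| = 1; 1 = 3 — FAILS

Answer: Both A and B are false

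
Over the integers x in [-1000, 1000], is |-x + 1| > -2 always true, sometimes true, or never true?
An absolute value is never negative, so the left side is ≥ 0 for every x, while the right side is -2. Tightest case in [-1000, 1000] is x = 1:
x = 1: LHS = |-1 + 1| = |0| = 0; 0 > -2 — holds
Hence LHS − RHS is never zero or negative, i.e. LHS > RHS throughout, so the relation holds for every integer in [-1000, 1000].

No counterexample exists.

Answer: Always true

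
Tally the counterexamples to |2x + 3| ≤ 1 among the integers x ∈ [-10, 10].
Counterexamples in [-10, 10]: {-10, -9, -8, -7, -6, -5, -4, -3, 0, 1, 2, 3, 4, 5, 6, 7, 8, 9, 10}.

Counting them gives 19 values.

Answer: 19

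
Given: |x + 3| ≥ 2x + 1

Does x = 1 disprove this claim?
Substitute x = 1 into the relation:
x = 1: LHS = |1 + 3| = |4| = 4, RHS = 2·1 + 1 = 3; 4 ≥ 3 — holds

The claim holds here, so x = 1 is not a counterexample. (A counterexample exists elsewhere, e.g. x = 3.)

Answer: No, x = 1 is not a counterexample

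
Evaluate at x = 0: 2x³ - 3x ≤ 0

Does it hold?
x = 0: LHS = 2·0³ - 3·0 = 0; 0 ≤ 0 — holds

The relation is satisfied at x = 0.

Answer: Yes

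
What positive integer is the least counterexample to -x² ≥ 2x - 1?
Testing positive integers:
x = 1: LHS = -1² = -1, RHS = 2·1 - 1 = 1; -1 ≥ 1 — FAILS  ← smallest positive counterexample

Answer: x = 1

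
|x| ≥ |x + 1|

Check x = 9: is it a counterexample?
Substitute x = 9 into the relation:
x = 9: LHS = |9| = 9, RHS = |9 + 1| = |10| = 10; 9 ≥ 10 — FAILS

Since the claim fails at x = 9, this value is a counterexample.

Answer: Yes, x = 9 is a counterexample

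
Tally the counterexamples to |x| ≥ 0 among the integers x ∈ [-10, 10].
An absolute value is never negative, so the left side is ≥ 0 for every x, while the right side is 0. Tightest case in [-10, 10] is x = 0:
x = 0: LHS = |0| = 0; 0 ≥ 0 — holds
Hence LHS − RHS is never negative, i.e. LHS ≥ RHS throughout, so the relation holds for every integer in [-10, 10].

No counterexample appears in that range.

Answer: 0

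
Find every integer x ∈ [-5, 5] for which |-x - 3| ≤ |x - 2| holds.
Holds for: {-5, -4, -3, -2, -1}
Fails for: {0, 1, 2, 3, 4, 5}

Answer: {-5, -4, -3, -2, -1}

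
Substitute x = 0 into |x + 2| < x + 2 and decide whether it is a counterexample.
Substitute x = 0 into the relation:
x = 0: LHS = |0 + 2| = |2| = 2, RHS = 0 + 2 = 2; 2 < 2 — FAILS

Since the claim fails at x = 0, this value is a counterexample.

Answer: Yes, x = 0 is a counterexample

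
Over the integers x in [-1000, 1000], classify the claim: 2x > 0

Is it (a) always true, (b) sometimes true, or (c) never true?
Holds at x = 1: LHS = 2·1 = 2; 2 > 0 — holds
Fails at x = 0: LHS = 2·0 = 0; 0 > 0 — FAILS
It is satisfied by some integers in the range but not all.

Answer: Sometimes true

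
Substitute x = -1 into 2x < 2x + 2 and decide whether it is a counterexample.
Substitute x = -1 into the relation:
x = -1: LHS = 2·(-1) = -2, RHS = 2·(-1) + 2 = 0; -2 < 0 — holds

The relation holds at x = -1, so it is not a counterexample.

Answer: No, x = -1 is not a counterexample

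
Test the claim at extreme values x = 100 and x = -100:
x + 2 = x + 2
x = 100: LHS = 100 + 2 = 102, RHS = 100 + 2 = 102; 102 = 102 — holds
x = -100: LHS = (-100) + 2 = -98, RHS = (-100) + 2 = -98; -98 = -98 — holds

Answer: Yes, holds for both x = 100 and x = -100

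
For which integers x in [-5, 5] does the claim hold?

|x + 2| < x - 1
Over all integers in [-5, 5], LHS − RHS is smallest at x = 0, where it equals 3:
x = 0: LHS = |0 + 2| = |2| = 2, RHS = 0 - 1 = -1; 2 < -1 — FAILS
At the ends of the range:
x = -5: LHS = |(-5) + 2| = |-3| = 3, RHS = (-5) - 1 = -6; 3 < -6 — FAILS
x = 5: LHS = |5 + 2| = |7| = 7, RHS = 5 - 1 = 4; 7 < 4 — FAILS
Hence LHS − RHS is never negative, i.e. LHS ≥ RHS throughout, so the claimed relation (<) fails for every integer in [-5, 5].

Answer: None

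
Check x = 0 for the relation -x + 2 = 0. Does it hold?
x = 0: LHS = -0 + 2 = 2; 2 = 0 — FAILS

The relation fails at x = 0, so x = 0 is a counterexample.

Answer: No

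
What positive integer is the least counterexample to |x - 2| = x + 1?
Testing positive integers:
x = 1: LHS = |1 - 2| = |-1| = 1, RHS = 1 + 1 = 2; 1 = 2 — FAILS  ← smallest positive counterexample

Answer: x = 1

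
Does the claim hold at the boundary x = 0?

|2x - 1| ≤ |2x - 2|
x = 0: LHS = |2·0 - 1| = |-1| = 1, RHS = |2·0 - 2| = |-2| = 2; 1 ≤ 2 — holds

The relation is satisfied at x = 0.

Answer: Yes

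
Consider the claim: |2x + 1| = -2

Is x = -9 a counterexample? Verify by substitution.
Substitute x = -9 into the relation:
x = -9: LHS = |2·(-9) + 1| = |-17| = 17; 17 = -2 — FAILS

Since the claim fails at x = -9, this value is a counterexample.

Answer: Yes, x = -9 is a counterexample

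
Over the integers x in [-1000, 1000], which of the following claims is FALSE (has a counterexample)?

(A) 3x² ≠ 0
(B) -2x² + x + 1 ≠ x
(A) x = 0: LHS = 3·0² = 0; 0 ≠ 0 — FAILS

(B) Track d = LHS − RHS over the integers in [-1000, 1000]. Equality would need d = 0, but d changes sign only between consecutive integers, jumping over 0:
x = -1: LHS = -2·(-1)² + (-1) + 1 = -2; -2 ≠ -1 — holds  (d = -1)
x = 0: LHS = -2·0² + 0 + 1 = 1; 1 ≠ 0 — holds  (d = 1)
x = 0: LHS = -2·0² + 0 + 1 = 1; 1 ≠ 0 — holds  (d = 1)
x = 1: LHS = -2·1² + 1 + 1 = 0; 0 ≠ 1 — holds  (d = -1)
Away from these crossings d keeps a constant sign, and checking every integer in [-1000, 1000] confirms d ≠ 0 throughout. Hence the two sides are never equal, so the relation holds for every integer in [-1000, 1000].

Only (A) has a counterexample.

Answer: A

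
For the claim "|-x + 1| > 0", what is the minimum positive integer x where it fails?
Testing positive integers:
x = 1: LHS = |-1 + 1| = |0| = 0; 0 > 0 — FAILS  ← smallest positive counterexample

Answer: x = 1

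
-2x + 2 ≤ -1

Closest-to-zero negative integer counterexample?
Testing negative integers from -1 downward:
x = -1: LHS = -2·(-1) + 2 = 4; 4 ≤ -1 — FAILS  ← closest negative counterexample to 0

Answer: x = -1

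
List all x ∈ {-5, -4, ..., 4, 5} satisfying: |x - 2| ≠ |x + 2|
Holds for: {-5, -4, -3, -2, -1, 1, 2, 3, 4, 5}
Fails for: {0}

Answer: {-5, -4, -3, -2, -1, 1, 2, 3, 4, 5}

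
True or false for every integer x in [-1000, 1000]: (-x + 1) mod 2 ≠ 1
The claim fails at x = 0:
x = 0: LHS = (-0 + 1) mod 2 = 1 mod 2 = 1; 1 ≠ 1 — FAILS

Because a single integer refutes it, the statement is false.

Answer: False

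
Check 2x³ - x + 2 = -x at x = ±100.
x = 100: LHS = 2·100³ - 100 + 2 = 1999902; 1999902 = -100 — FAILS
x = -100: LHS = 2·(-100)³ - (-100) + 2 = -1999898, RHS = -(-100) = 100; -1999898 = 100 — FAILS

Answer: No, fails for both x = 100 and x = -100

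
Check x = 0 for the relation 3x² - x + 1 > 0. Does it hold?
x = 0: LHS = 3·0² - 0 + 1 = 1; 1 > 0 — holds

The relation is satisfied at x = 0.

Answer: Yes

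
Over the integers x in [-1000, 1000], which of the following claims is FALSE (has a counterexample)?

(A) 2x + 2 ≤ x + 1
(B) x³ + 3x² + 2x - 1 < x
(A) x = 0: LHS = 2·0 + 2 = 2, RHS = 0 + 1 = 1; 2 ≤ 1 — FAILS
(B) x = 1: LHS = 1³ + 3·1² + 2·1 - 1 = 5; 5 < 1 — FAILS

Answer: Both A and B are false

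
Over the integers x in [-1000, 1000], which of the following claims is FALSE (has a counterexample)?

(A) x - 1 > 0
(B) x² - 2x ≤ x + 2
(A) x = 0: LHS = 0 - 1 = -1; -1 > 0 — FAILS
(B) x = -1: LHS = (-1)² - 2·(-1) = 3, RHS = (-1) + 2 = 1; 3 ≤ 1 — FAILS

Answer: Both A and B are false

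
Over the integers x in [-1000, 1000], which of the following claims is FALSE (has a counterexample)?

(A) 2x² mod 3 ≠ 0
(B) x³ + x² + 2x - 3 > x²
(A) x = 0: LHS = (2·0²) mod 3 = 0 mod 3 = 0; 0 ≠ 0 — FAILS
(B) x = 0: LHS = 0³ + 0² + 2·0 - 3 = -3, RHS = 0² = 0; -3 > 0 — FAILS

Answer: Both A and B are false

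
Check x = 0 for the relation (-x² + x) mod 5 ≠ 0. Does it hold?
x = 0: LHS = (-0² + 0) mod 5 = 0 mod 5 = 0; 0 ≠ 0 — FAILS

The relation fails at x = 0, so x = 0 is a counterexample.

Answer: No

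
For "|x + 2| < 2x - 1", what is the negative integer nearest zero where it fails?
Testing negative integers from -1 downward:
x = -1: LHS = |(-1) + 2| = |1| = 1, RHS = 2·(-1) - 1 = -3; 1 < -3 — FAILS  ← closest negative counterexample to 0

Answer: x = -1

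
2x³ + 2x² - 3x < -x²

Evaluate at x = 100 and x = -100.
x = 100: LHS = 2·100³ + 2·100² - 3·100 = 2019700, RHS = -100² = -10000; 2019700 < -10000 — FAILS
x = -100: LHS = 2·(-100)³ + 2·(-100)² - 3·(-100) = -1979700, RHS = -(-100)² = -10000; -1979700 < -10000 — holds

Answer: Partially: fails for x = 100, holds for x = -100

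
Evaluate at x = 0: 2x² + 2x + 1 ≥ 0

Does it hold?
x = 0: LHS = 2·0² + 2·0 + 1 = 1; 1 ≥ 0 — holds

The relation is satisfied at x = 0.

Answer: Yes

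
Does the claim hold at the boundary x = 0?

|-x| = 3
x = 0: LHS = |-0| = |0| = 0; 0 = 3 — FAILS

The relation fails at x = 0, so x = 0 is a counterexample.

Answer: No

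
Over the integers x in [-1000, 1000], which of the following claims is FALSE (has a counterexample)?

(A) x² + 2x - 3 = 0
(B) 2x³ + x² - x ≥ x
(A) x = 0: LHS = 0² + 2·0 - 3 = -3; -3 = 0 — FAILS
(B) x = -2: LHS = 2·(-2)³ + (-2)² - (-2) = -10; -10 ≥ -2 — FAILS

Answer: Both A and B are false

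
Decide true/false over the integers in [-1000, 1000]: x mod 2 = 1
The claim fails at x = 0:
x = 0: LHS = 0 mod 2 = 0; 0 = 1 — FAILS

Because a single integer refutes it, the statement is false.

Answer: False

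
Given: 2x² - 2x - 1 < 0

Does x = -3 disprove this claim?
Substitute x = -3 into the relation:
x = -3: LHS = 2·(-3)² - 2·(-3) - 1 = 23; 23 < 0 — FAILS

Since the claim fails at x = -3, this value is a counterexample.

Answer: Yes, x = -3 is a counterexample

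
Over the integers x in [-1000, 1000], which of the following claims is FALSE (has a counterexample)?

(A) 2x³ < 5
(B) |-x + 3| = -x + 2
(A) x = 2: LHS = 2·2³ = 16; 16 < 5 — FAILS
(B) x = 0: LHS = |-0 + 3| = |3| = 3, RHS = -0 + 2 = 2; 3 = 2 — FAILS

Answer: Both A and B are false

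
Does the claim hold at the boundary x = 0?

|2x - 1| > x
x = 0: LHS = |2·0 - 1| = |-1| = 1; 1 > 0 — holds

The relation is satisfied at x = 0.

Answer: Yes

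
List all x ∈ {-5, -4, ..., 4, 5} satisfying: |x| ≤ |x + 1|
Holds for: {0, 1, 2, 3, 4, 5}
Fails for: {-5, -4, -3, -2, -1}

Answer: {0, 1, 2, 3, 4, 5}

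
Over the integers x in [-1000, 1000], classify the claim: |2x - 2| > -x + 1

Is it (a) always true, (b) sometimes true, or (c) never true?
Holds at x = 0: LHS = |2·0 - 2| = |-2| = 2, RHS = -0 + 1 = 1; 2 > 1 — holds
Fails at x = 1: LHS = |2·1 - 2| = |0| = 0, RHS = -1 + 1 = 0; 0 > 0 — FAILS
It is satisfied by some integers in the range but not all.

Answer: Sometimes true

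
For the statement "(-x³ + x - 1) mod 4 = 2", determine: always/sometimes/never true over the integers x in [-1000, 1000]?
For a polynomial with integer coefficients, its value mod 4 depends only on x mod 4, so it suffices to check one representative of each residue class, x = 0, 1, 2, 3:
x = 0: LHS = (-0³ + 0 - 1) mod 4 = (-1) mod 4 = 3; 3 = 2 — FAILS
x = 1: LHS = (-1³ + 1 - 1) mod 4 = (-1) mod 4 = 3; 3 = 2 — FAILS
x = 2: LHS = (-2³ + 2 - 1) mod 4 = (-7) mod 4 = 1; 1 = 2 — FAILS
x = 3: LHS = (-3³ + 3 - 1) mod 4 = (-25) mod 4 = 3; 3 = 2 — FAILS
The relation fails in every residue class, so the claimed relation (=) fails for every integer in [-1000, 1000].

No integer in the range satisfies it.

Answer: Never true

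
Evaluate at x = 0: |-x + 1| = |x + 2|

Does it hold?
x = 0: LHS = |-0 + 1| = |1| = 1, RHS = |0 + 2| = |2| = 2; 1 = 2 — FAILS

The relation fails at x = 0, so x = 0 is a counterexample.

Answer: No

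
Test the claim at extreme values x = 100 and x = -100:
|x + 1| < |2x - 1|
x = 100: LHS = |100 + 1| = |101| = 101, RHS = |2·100 - 1| = |199| = 199; 101 < 199 — holds
x = -100: LHS = |(-100) + 1| = |-99| = 99, RHS = |2·(-100) - 1| = |-201| = 201; 99 < 201 — holds

Answer: Yes, holds for both x = 100 and x = -100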